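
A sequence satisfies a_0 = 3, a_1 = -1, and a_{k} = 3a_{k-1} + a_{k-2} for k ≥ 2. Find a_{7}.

-109

The ordinary generating function has denominator 1 - 3x - x^2.
Iterating the recurrence: a_0,…,a_{7} = 3, -1, 0, -1, -3, -10, -33, -109.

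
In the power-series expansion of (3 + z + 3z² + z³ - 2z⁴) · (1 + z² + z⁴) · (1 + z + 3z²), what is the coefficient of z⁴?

(3 + z + 3z² + z³ - 2z⁴) has coefficients 3,1,3,1,-2 for degrees 0…4.
(1 + z² + z⁴) has coefficients 1,0,1,0,1 for degrees 0…4.
Finally multiplying by (1 + z + 3z²), the product of all factors after the first has coefficients 1,1,4,1,4 for degrees 0…4.
[z⁴] = 3·4 + 1·1 + 3·4 + 1·1 − 2·1 = 24.

24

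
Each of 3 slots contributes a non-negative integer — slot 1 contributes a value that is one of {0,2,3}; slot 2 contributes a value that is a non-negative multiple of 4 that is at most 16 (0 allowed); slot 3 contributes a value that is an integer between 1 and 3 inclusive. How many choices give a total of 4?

2

The generating function for the choices is (1 + x^2 + x^3)·(1 + x^4 + x^8 + x^12 + x^16)·(x + x^2 + x^3); the count is [x^4].
(1 + x^2 + x^3) has coefficients 1,0,1,1 for degrees 0…3.
(1 + x^4 + x^8 + x^12 + x^16) has coefficients 1,0,0,0,1 for degrees 0…4.
Finally multiplying by (x + x^2 + x^3), the product of all factors after the first has coefficients 0,1,1,1,0 for degrees 0…4.
[x^4] = 1·0 + 1·1 + 1·1 = 2.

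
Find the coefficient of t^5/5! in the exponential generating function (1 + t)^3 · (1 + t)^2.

120

The EGF product rule gives c_5 = Σ_{k_1+k_2=5} C(5; k_1,k_2) · ∏ g_i(k_i), where (1+t)^3 gives the falling factorial (3)_k; (1+t)^2 gives the falling factorial (2)_k.
g_1(k) for k = 0…5: 1, 3, 6, 6, 0, 0.
g_2(k) for k = 0…5: 1, 2, 2, 0, 0, 0.
c_5 = Σ_k C(5,k)·g_1(k)·g_2(5−k) = 10·6·2 = 120.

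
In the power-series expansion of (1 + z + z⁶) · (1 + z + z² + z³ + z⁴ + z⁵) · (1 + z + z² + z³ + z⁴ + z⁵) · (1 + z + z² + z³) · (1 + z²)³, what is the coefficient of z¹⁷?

154

(1 + z + z⁶) has coefficients 1,1,0,0,0,0,1 for degrees 0…6.
(1 + z + z² + z³ + z⁴ + z⁵) has coefficients 1,1,1,1,1,1,0,0,0,0,0,0,0,0,0,0,0,0 for degrees 0…17.
Multiplying by (1 + z + z² + z³ + z⁴ + z⁵) gives running coefficients 1,2,3,4,5,6,5,4,3,2,1,0,0,0,0,0,0,0 for degrees 0…17.
Multiplying by (1 + z + z² + z³) gives running coefficients 1,3,6,10,14,18,20,20,18,14,10,6,3,1,0,0,0,0 for degrees 0…17.
Finally multiplying by (1 + z²)³, the product of all factors after the first has coefficients 1,3,9,19,35,57,81,107,126,138,138,126,107,81,57,35,19,9 for degrees 0…17.
[z¹⁷] = 1·9 + 1·19 + 1·126 = 154.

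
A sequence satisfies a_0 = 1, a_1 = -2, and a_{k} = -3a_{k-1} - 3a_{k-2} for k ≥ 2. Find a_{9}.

81

The ordinary generating function has denominator 1 + 3z + 3z^2.
Iterating the recurrence: a_0,…,a_{9} = 1, -2, 3, -3, 0, 9, -27, 54, -81, 81.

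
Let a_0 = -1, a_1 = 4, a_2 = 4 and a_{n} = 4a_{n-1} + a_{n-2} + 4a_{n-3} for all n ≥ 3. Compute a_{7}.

7184

The ordinary generating function has denominator 1 - 4y - y^2 - 4y^3.
Iterating the recurrence: a_0,…,a_{7} = -1, 4, 4, 16, 84, 368, 1620, 7184.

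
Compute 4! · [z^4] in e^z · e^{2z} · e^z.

256

The EGF product rule gives c_4 = Σ_{k_1+k_2+k_3=4} C(4; k_1,k_2,k_3) · ∏ g_i(k_i), where e^z gives (1)^k; e^{2z} gives (2)^k; e^z gives (1)^k.
g_1(k) for k = 0…4: 1, 1, 1, 1, 1.
g_2(k) for k = 0…4: 1, 2, 4, 8, 16.
g_3(k) for k = 0…4: 1, 1, 1, 1, 1.
First combine the last two factors: h(k) = Σ_j C(k,j)·g_2(j)·g_3(k−j) for k = 0…4: 1, 3, 9, 27, 81.
c_4 = Σ_k C(4,k)·g_1(k)·h(4−k) = 1·1·81 + 4·1·27 + 6·1·9 + 4·1·3 + 1·1·1 = 81 + 108 + 54 + 12 + 1 = 256.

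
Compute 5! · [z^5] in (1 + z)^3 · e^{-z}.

14

The EGF product rule gives c_5 = Σ_{k_1+k_2=5} C(5; k_1,k_2) · ∏ g_i(k_i), where (1+z)^3 gives the falling factorial (3)_k; e^{-z} gives (-1)^k.
g_1(k) for k = 0…5: 1, 3, 6, 6, 0, 0.
g_2(k) for k = 0…5: 1, -1, 1, -1, 1, -1.
c_5 = Σ_k C(5,k)·g_1(k)·g_2(5−k) = 1·1·(-1) + 5·3·1 + 10·6·(-1) + 10·6·1 = −1 + 15 − 60 + 60 = 14.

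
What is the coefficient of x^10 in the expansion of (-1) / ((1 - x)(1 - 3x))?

-88573

Partial fractions give a closed form: a_n = (1/2)·1^n + (-3/2)·3^n.
At n = 10: a_10 = -88573.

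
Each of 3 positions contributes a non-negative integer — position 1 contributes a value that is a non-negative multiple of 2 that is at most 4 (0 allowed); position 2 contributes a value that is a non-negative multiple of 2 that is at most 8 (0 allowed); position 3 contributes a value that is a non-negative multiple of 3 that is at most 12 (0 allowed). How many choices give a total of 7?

The generating function for the choices is (1 + t² + t⁴)·(1 + t² + t⁴ + t⁶ + t⁸)·(1 + t³ + t⁶ + t⁹ + t¹²); the count is [t⁷].
(1 + t² + t⁴) has coefficients 1,0,1,0,1 for degrees 0…4.
(1 + t² + t⁴ + t⁶ + t⁸) has coefficients 1,0,1,0,1,0,1,0 for degrees 0…7.
Finally multiplying by (1 + t³ + t⁶ + t⁹ + t¹²), the product of all factors after the first has coefficients 1,0,1,1,1,1,2,1 for degrees 0…7.
[t⁷] = 1·1 + 1·1 + 1·1 = 3.

3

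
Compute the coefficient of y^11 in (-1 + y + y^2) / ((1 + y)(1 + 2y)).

5119

The denominator gives the recurrence a_n = −3a_(n−1) − 2a_(n−2) for n ≥ 3; the numerator fixes a_0 = -1, a_1 = 4, a_2 = -9.
Iterating: -1, 4, -9, 19, -39, 79, -159, 319, -639, 1279, -2559, 5119, so a_11 = 5119.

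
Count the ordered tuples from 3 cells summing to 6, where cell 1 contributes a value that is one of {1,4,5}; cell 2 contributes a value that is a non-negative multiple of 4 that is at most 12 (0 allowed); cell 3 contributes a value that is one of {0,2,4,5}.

The generating function for the choices is (y + y⁴ + y⁵)·(1 + y⁴ + y⁸ + y¹²)·(1 + y² + y⁴ + y⁵); the count is [y⁶].
(y + y⁴ + y⁵) has coefficients 0,1,0,0,1,1 for degrees 0…5.
(1 + y⁴ + y⁸ + y¹²) has coefficients 1,0,0,0,1,0,0 for degrees 0…6.
Finally multiplying by (1 + y² + y⁴ + y⁵), the product of all factors after the first has coefficients 1,0,1,0,2,1,1 for degrees 0…6.
[y⁶] = 1·1 + 1·1 + 1·0 = 2.

2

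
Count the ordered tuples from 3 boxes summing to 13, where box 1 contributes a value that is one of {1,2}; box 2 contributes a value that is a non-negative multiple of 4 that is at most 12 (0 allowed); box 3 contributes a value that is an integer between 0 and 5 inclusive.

The generating function for the choices is (t + t^2)·(1 + t^4 + t^8 + t^12)·(1 + t + t^2 + t^3 + t^4 + t^5); the count is [t^13].
(t + t^2) has coefficients 0,1,1 for degrees 0…2.
(1 + t^4 + t^8 + t^12) has coefficients 1,0,0,0,1,0,0,0,1,0,0,0,1,0 for degrees 0…13.
Finally multiplying by (1 + t + t^2 + t^3 + t^4 + t^5), the product of all factors after the first has coefficients 1,1,1,1,2,2,1,1,2,2,1,1,2,2 for degrees 0…13.
[t^13] = 1·2 + 1·1 = 3.

3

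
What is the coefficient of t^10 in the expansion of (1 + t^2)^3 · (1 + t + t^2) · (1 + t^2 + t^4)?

5

(1 + t^2)^3 has coefficients 1,0,3,0,3,0,1 for degrees 0…6.
(1 + t + t^2) has coefficients 1,1,1,0,0,0,0,0,0,0,0 for degrees 0…10.
Finally multiplying by (1 + t^2 + t^4), the product of all factors after the first has coefficients 1,1,2,1,2,1,1,0,0,0,0 for degrees 0…10.
[t^10] = 1·0 + 3·0 + 3·1 + 1·2 = 5.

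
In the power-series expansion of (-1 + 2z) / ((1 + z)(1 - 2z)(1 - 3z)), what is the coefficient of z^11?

Partial fractions give a closed form: a_n = (-1/4)·(-1)^n + (-3/4)·3^n.
At n = 11: a_11 = -132860.

-132860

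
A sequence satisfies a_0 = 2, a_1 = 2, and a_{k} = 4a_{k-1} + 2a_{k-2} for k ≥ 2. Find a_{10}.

The ordinary generating function has denominator 1 - 4z - 2z^2.
Iterating the recurrence: a_0,…,a_{10} = 2, 2, 12, 52, 232, 1032, 4592, 20432, 90912, 404512, 1799872.

1799872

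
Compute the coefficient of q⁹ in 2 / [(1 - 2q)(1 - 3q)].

116050

Partial fractions give a closed form: a_n = (-4)·2^n + (6)·3^n.
At n = 9: a_9 = 116050.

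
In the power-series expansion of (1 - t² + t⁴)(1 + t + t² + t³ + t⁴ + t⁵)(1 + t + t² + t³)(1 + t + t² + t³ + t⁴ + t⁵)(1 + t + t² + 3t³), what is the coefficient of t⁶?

53

(1 - t² + t⁴) has coefficients 1,0,-1,0,1 for degrees 0…4.
(1 + t + t² + t³ + t⁴ + t⁵) has coefficients 1,1,1,1,1,1,0 for degrees 0…6.
Multiplying by (1 + t + t² + t³) gives running coefficients 1,2,3,4,4,4,3 for degrees 0…6.
Multiplying by (1 + t + t² + t³ + t⁴ + t⁵) gives running coefficients 1,3,6,10,14,18,20 for degrees 0…6.
Finally multiplying by (1 + t + t² + 3t³), the product of all factors after the first has coefficients 1,4,10,22,39,60,82 for degrees 0…6.
[t⁶] = 1·82 − 1·39 + 1·10 = 53.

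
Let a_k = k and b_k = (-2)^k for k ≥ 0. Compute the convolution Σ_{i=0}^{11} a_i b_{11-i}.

This is [x^11] in the product of the two ordinary generating functions.
Σ = 0·(-2048) + 1·1024 + 2·(-512) + 3·256 + 4·(-128) + 5·64 + 6·(-32) + 7·16 + 8·(-8) + 9·4 + 10·(-2) + 11·1 = 459.

459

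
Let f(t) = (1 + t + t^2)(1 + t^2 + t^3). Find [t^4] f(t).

(1 + t + t^2) has coefficients 1,1,1 for degrees 0…2.
(1 + t^2 + t^3) has coefficients 1,0,1,1,0 for degrees 0…4.
[t^4] = 1·0 + 1·1 + 1·1 = 2.

2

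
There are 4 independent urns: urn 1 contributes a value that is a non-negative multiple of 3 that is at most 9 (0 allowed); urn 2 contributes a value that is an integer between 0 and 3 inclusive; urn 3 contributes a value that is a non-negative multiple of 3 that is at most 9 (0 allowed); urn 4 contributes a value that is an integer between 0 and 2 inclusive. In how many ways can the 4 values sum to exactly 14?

13

The generating function for the choices is (1 + q^3 + q^6 + q^9)·(1 + q + q^2 + q^3)·(1 + q^3 + q^6 + q^9)·(1 + q + q^2); the count is [q^14].
(1 + q^3 + q^6 + q^9) has coefficients 1,0,0,1,0,0,1,0,0,1 for degrees 0…9.
(1 + q + q^2 + q^3) has coefficients 1,1,1,1,0,0,0,0,0,0,0,0,0,0,0 for degrees 0…14.
Multiplying by (1 + q^3 + q^6 + q^9) gives running coefficients 1,1,1,2,1,1,2,1,1,2,1,1,1,0,0 for degrees 0…14.
Finally multiplying by (1 + q + q^2), the product of all factors after the first has coefficients 1,2,3,4,4,4,4,4,4,4,4,4,3,2,1 for degrees 0…14.
[q^14] = 1·1 + 1·4 + 1·4 + 1·4 = 13.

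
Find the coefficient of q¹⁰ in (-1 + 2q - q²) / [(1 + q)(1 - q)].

The denominator gives the recurrence a_n = a_(n−2) for n ≥ 3; the numerator fixes a_0 = -1, a_1 = 2, a_2 = -2.
Iterating: -1, 2, -2, 2, -2, 2, -2, 2, -2, 2, -2, so a_10 = -2.

-2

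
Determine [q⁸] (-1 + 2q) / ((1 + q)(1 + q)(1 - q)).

-13

The denominator gives the recurrence a_n = −a_(n−1) + a_(n−2) + a_(n−3) for n ≥ 3; the numerator fixes a_0 = -1, a_1 = 3, a_2 = -4.
Iterating: -1, 3, -4, 6, -7, 9, -10, 12, -13, so a_8 = -13.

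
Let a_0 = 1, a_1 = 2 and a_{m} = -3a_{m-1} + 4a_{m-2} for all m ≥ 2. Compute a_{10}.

-209714

The ordinary generating function has denominator 1 + 3q - 4q^2.
Iterating the recurrence: a_0,…,a_{10} = 1, 2, -2, 14, -50, 206, -818, 3278, -13106, 52430, -209714.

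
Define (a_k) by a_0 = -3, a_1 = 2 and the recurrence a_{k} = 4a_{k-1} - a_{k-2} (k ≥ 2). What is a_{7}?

8162

The ordinary generating function has denominator 1 - 4y + y^2.
Iterating the recurrence: a_0,…,a_{7} = -3, 2, 11, 42, 157, 586, 2187, 8162.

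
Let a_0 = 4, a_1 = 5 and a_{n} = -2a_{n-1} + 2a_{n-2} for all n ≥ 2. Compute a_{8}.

-1856

The ordinary generating function has denominator 1 + 2y - 2y^2.
Iterating the recurrence: a_0,…,a_{8} = 4, 5, -2, 14, -32, 92, -248, 680, -1856.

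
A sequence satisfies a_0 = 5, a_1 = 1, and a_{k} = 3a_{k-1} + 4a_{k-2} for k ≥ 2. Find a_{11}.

5033161

The ordinary generating function has denominator 1 - 3z - 4z^2.
Iterating the recurrence: a_0,…,a_{11} = 5, 1, 23, 73, 311, 1225, 4919, 19657, 78647, 314569, 1258295, 5033161.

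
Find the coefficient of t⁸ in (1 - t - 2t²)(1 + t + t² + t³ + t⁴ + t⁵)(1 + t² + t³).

(1 - t - 2t²) has coefficients 1,-1,-2 for degrees 0…2.
(1 + t + t² + t³ + t⁴ + t⁵) has coefficients 1,1,1,1,1,1,0,0,0 for degrees 0…8.
Finally multiplying by (1 + t² + t³), the product of all factors after the first has coefficients 1,1,2,3,3,3,2,2,1 for degrees 0…8.
[t⁸] = 1·1 − 1·2 − 2·2 = -5.

-5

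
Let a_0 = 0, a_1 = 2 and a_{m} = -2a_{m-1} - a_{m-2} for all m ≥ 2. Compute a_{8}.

-16

The ordinary generating function has denominator 1 + 2t + t^2.
Iterating the recurrence: a_0,…,a_{8} = 0, 2, -4, 6, -8, 10, -12, 14, -16.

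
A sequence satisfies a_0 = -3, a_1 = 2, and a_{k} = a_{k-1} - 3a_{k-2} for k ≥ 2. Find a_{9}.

The ordinary generating function has denominator 1 - t + 3t^2.
Iterating the recurrence: a_0,…,a_{9} = -3, 2, 11, 5, -28, -43, 41, 170, 47, -463.

-463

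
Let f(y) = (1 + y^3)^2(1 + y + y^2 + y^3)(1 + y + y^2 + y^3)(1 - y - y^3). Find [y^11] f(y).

-8

(1 + y^3)^2 has coefficients 1,0,0,2,0,0,1 for degrees 0…6.
(1 + y + y^2 + y^3) has coefficients 1,1,1,1,0,0,0,0,0,0,0,0 for degrees 0…11.
Multiplying by (1 + y + y^2 + y^3) gives running coefficients 1,2,3,4,3,2,1,0,0,0,0,0 for degrees 0…11.
Finally multiplying by (1 - y - y^3), the product of all factors after the first has coefficients 1,1,1,0,-3,-4,-5,-4,-2,-1,0,0 for degrees 0…11.
[y^11] = 1·0 + 2·(-2) + 1·(-4) = -8.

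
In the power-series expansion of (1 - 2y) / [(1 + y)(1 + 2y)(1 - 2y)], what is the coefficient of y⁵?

-63

Partial fractions give a closed form: a_n = (-1)·(-1)^n + (2)·(-2)^n.
At n = 5: a_5 = -63.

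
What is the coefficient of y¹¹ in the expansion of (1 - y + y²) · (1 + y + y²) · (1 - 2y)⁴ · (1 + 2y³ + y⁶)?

(1 - y + y²) has coefficients 1,-1,1 for degrees 0…2.
(1 + y + y²) has coefficients 1,1,1,0,0,0,0,0,0,0,0,0 for degrees 0…11.
Multiplying by (1 - 2y)⁴ gives running coefficients 1,-7,17,-16,8,-16,16,0,0,0,0,0 for degrees 0…11.
Finally multiplying by (1 + 2y³ + y⁶), the product of all factors after the first has coefficients 1,-7,17,-14,-6,18,-15,9,-15,16,8,-16 for degrees 0…11.
[y¹¹] = 1·(-16) − 1·8 + 1·16 = -8.

-8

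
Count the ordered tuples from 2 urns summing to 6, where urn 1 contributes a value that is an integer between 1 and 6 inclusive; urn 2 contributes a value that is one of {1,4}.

The generating function for the choices is (x + x^2 + x^3 + x^4 + x^5 + x^6)·(x + x^4); the count is [x^6].
(x + x^2 + x^3 + x^4 + x^5 + x^6) has coefficients 0,1,1,1,1,1,1 for degrees 0…6.
(x + x^4) has coefficients 0,1,0,0,1,0,0 for degrees 0…6.
[x^6] = 1·0 + 1·1 + 1·0 + 1·0 + 1·1 + 1·0 = 2.

2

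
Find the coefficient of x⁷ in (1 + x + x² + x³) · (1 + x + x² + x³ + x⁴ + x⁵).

(1 + x + x² + x³) has coefficients 1,1,1,1 for degrees 0…3.
(1 + x + x² + x³ + x⁴ + x⁵) has coefficients 1,1,1,1,1,1,0,0 for degrees 0…7.
[x⁷] = 1·0 + 1·0 + 1·1 + 1·1 = 2.

2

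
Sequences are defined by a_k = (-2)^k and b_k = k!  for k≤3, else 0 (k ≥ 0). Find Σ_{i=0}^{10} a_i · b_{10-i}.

This is [x^10] in the product of the two ordinary generating functions.
Σ = 1·0 − 2·0 + 4·0 − 8·0 + 16·0 − 32·0 + 64·0 − 128·6 + 256·2 − 512·1 + 1024·1 = 256.

256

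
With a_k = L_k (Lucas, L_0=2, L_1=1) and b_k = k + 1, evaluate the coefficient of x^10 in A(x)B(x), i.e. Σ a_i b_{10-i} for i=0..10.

The convolution is the t^10 coefficient of A(t)B(t).
Σ = 2·11 + 1·10 + 3·9 + 4·8 + 7·7 + 11·6 + 18·5 + 29·4 + 47·3 + 76·2 + 123·1 = 828.

828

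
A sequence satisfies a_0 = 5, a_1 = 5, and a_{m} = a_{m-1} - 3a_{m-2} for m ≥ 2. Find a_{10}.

The ordinary generating function has denominator 1 - t + 3t^2.
Iterating the recurrence: a_0,…,a_{10} = 5, 5, -10, -25, 5, 80, 65, -175, -370, 155, 1265.

1265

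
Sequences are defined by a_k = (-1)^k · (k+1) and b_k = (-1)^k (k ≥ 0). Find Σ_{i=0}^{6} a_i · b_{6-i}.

This is [x^6] in the product of the two ordinary generating functions.
Σ = 1·1 − 2·(-1) + 3·1 − 4·(-1) + 5·1 − 6·(-1) + 7·1 = 28.

28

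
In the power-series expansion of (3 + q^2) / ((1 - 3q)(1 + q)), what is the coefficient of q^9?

45926

The denominator gives the recurrence a_n = 2a_(n−1) + 3a_(n−2) for n ≥ 3; the numerator fixes a_0 = 3, a_1 = 6, a_2 = 22.
Iterating: 3, 6, 22, 62, 190, 566, 1702, 5102, 15310, 45926, so a_9 = 45926.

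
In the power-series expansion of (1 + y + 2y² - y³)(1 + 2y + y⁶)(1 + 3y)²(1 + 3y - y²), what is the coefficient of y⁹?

64

(1 + y + 2y² - y³) has coefficients 1,1,2,-1 for degrees 0…3.
(1 + 2y + y⁶) has coefficients 1,2,0,0,0,0,1,0,0,0 for degrees 0…9.
Multiplying by (1 + 3y)² gives running coefficients 1,8,21,18,0,0,1,6,9,0 for degrees 0…9.
Finally multiplying by (1 + 3y - y²), the product of all factors after the first has coefficients 1,11,44,73,33,-18,1,9,26,21 for degrees 0…9.
[y⁹] = 1·21 + 1·26 + 2·9 − 1·1 = 64.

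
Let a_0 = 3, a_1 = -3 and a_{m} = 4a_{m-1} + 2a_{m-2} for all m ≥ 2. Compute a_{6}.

The ordinary generating function has denominator 1 - 4z - 2z^2.
Iterating the recurrence: a_0,…,a_{6} = 3, -3, -6, -30, -132, -588, -2616.

-2616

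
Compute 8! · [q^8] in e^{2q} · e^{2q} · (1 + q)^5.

9035776

The EGF product rule gives c_8 = Σ_{k_1+k_2+k_3=8} C(8; k_1,k_2,k_3) · ∏ g_i(k_i), where e^{2q} gives (2)^k; e^{2q} gives (2)^k; (1+q)^5 gives the falling factorial (5)_k.
g_1(k) for k = 0…8: 1, 2, 4, 8, 16, 32, 64, 128, 256.
g_2(k) for k = 0…8: 1, 2, 4, 8, 16, 32, 64, 128, 256.
g_3(k) for k = 0…8: 1, 5, 20, 60, 120, 120, 0, 0, 0.
First combine the last two factors: h(k) = Σ_j C(k,j)·g_2(j)·g_3(k−j) for k = 0…8: 1, 7, 44, 248, 1256, 5752, 24064, 93088, 336896.
c_8 = Σ_k C(8,k)·g_1(k)·h(8−k) = 1·1·336896 + 8·2·93088 + 28·4·24064 + 56·8·5752 + 70·16·1256 + 56·32·248 + 28·64·44 + 8·128·7 + 1·256·1 = 336896 + 1489408 + 2695168 + 2576896 + 1406720 + 444416 + 78848 + 7168 + 256 = 9035776.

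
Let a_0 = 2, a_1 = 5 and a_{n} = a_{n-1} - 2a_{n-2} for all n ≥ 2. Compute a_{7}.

The ordinary generating function has denominator 1 - t + 2t^2.
Iterating the recurrence: a_0,…,a_{7} = 2, 5, 1, -9, -11, 7, 29, 15.

15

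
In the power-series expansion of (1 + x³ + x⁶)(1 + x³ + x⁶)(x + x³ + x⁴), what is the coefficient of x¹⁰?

5

(1 + x³ + x⁶) has coefficients 1,0,0,1,0,0,1 for degrees 0…6.
(1 + x³ + x⁶) has coefficients 1,0,0,1,0,0,1,0,0,0,0 for degrees 0…10.
Finally multiplying by (x + x³ + x⁴), the product of all factors after the first has coefficients 0,1,0,1,2,0,1,2,0,1,1 for degrees 0…10.
[x¹⁰] = 1·1 + 1·2 + 1·2 = 5.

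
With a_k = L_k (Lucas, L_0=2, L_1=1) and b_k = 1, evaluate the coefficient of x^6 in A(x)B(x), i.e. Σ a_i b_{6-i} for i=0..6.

46

Write out a_i and b_{6-i} for i = 0,…,6 and sum the products.
Σ = 2·1 + 1·1 + 3·1 + 4·1 + 7·1 + 11·1 + 18·1 = 46.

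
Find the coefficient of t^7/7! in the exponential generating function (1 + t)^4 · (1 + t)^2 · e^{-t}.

1091

The EGF product rule gives c_7 = Σ_{k_1+k_2+k_3=7} C(7; k_1,k_2,k_3) · ∏ g_i(k_i), where (1+t)^4 gives the falling factorial (4)_k; (1+t)^2 gives the falling factorial (2)_k; e^{-t} gives (-1)^k.
g_1(k) for k = 0…7: 1, 4, 12, 24, 24, 0, 0, 0.
g_2(k) for k = 0…7: 1, 2, 2, 0, 0, 0, 0, 0.
g_3(k) for k = 0…7: 1, -1, 1, -1, 1, -1, 1, -1.
First combine the last two factors: h(k) = Σ_j C(k,j)·g_2(j)·g_3(k−j) for k = 0…7: 1, 1, -1, -1, 5, -11, 19, -29.
c_7 = Σ_k C(7,k)·g_1(k)·h(7−k) = 1·1·(-29) + 7·4·19 + 21·12·(-11) + 35·24·5 + 35·24·(-1) = −29 + 532 − 2772 + 4200 − 840 = 1091.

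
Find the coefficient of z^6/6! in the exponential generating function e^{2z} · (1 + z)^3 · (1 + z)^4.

130768

The EGF product rule gives c_6 = Σ_{k_1+k_2+k_3=6} C(6; k_1,k_2,k_3) · ∏ g_i(k_i), where e^{2z} gives (2)^k; (1+z)^3 gives the falling factorial (3)_k; (1+z)^4 gives the falling factorial (4)_k.
g_1(k) for k = 0…6: 1, 2, 4, 8, 16, 32, 64.
g_2(k) for k = 0…6: 1, 3, 6, 6, 0, 0, 0.
g_3(k) for k = 0…6: 1, 4, 12, 24, 24, 0, 0.
First combine the last two factors: h(k) = Σ_j C(k,j)·g_2(j)·g_3(k−j) for k = 0…6: 1, 7, 42, 210, 840, 2520, 5040.
c_6 = Σ_k C(6,k)·g_1(k)·h(6−k) = 1·1·5040 + 6·2·2520 + 15·4·840 + 20·8·210 + 15·16·42 + 6·32·7 + 1·64·1 = 5040 + 30240 + 50400 + 33600 + 10080 + 1344 + 64 = 130768.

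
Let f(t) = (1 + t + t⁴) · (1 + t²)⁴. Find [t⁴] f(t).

(1 + t + t⁴) has coefficients 1,1,0,0,1 for degrees 0…4.
(1 + t²)⁴ has coefficients 1,0,4,0,6 for degrees 0…4.
[t⁴] = 1·6 + 1·0 + 1·1 = 7.

7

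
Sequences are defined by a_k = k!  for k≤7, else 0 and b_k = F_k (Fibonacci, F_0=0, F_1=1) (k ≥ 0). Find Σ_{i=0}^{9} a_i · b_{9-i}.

This is [x^9] in the product of the two ordinary generating functions.
Σ = 1·34 + 1·21 + 2·13 + 6·8 + 24·5 + 120·3 + 720·2 + 5040·1 + 0·1 + 0·0 = 7089.

7089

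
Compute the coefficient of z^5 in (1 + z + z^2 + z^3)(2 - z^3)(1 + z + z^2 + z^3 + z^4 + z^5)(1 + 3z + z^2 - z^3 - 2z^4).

16

(1 + z + z^2 + z^3) has coefficients 1,1,1,1 for degrees 0…3.
(2 - z^3) has coefficients 2,0,0,-1,0,0 for degrees 0…5.
Multiplying by (1 + z + z^2 + z^3 + z^4 + z^5) gives running coefficients 2,2,2,1,1,1 for degrees 0…5.
Finally multiplying by (1 + 3z + z^2 - z^3 - 2z^4), the product of all factors after the first has coefficients 2,8,10,7,0,-1 for degrees 0…5.
[z^5] = 1·(-1) + 1·0 + 1·7 + 1·10 = 16.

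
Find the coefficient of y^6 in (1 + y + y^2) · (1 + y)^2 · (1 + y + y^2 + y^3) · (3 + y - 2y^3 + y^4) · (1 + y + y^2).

66

(1 + y + y^2) has coefficients 1,1,1 for degrees 0…2.
(1 + y)^2 has coefficients 1,2,1,0,0,0,0 for degrees 0…6.
Multiplying by (1 + y + y^2 + y^3) gives running coefficients 1,3,4,4,3,1,0 for degrees 0…6.
Multiplying by (3 + y - 2y^3 + y^4) gives running coefficients 3,10,15,14,8,1,-3 for degrees 0…6.
Finally multiplying by (1 + y + y^2), the product of all factors after the first has coefficients 3,13,28,39,37,23,6 for degrees 0…6.
[y^6] = 1·6 + 1·23 + 1·37 = 66.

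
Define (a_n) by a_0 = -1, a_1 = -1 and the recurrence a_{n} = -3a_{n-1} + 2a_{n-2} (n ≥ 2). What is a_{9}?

-9805

The ordinary generating function has denominator 1 + 3q - 2q^2.
Iterating the recurrence: a_0,…,a_{9} = -1, -1, 1, -5, 17, -61, 217, -773, 2753, -9805.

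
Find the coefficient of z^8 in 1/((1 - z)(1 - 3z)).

9841

Partial fractions give a closed form: a_n = (-1/2)·1^n + (3/2)·3^n.
At n = 8: a_8 = 9841.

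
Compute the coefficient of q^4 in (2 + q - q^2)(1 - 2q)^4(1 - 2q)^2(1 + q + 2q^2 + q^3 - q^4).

201

(2 + q - q^2) has coefficients 2,1,-1 for degrees 0…2.
(1 - 2q)^4 has coefficients 1,-8,24,-32,16 for degrees 0…4.
Multiplying by (1 - 2q)^2 gives running coefficients 1,-12,60,-160,240 for degrees 0…4.
Finally multiplying by (1 + q + 2q^2 + q^3 - q^4), the product of all factors after the first has coefficients 1,-11,50,-123,187 for degrees 0…4.
[q^4] = 2·187 + 1·(-123) − 1·50 = 201.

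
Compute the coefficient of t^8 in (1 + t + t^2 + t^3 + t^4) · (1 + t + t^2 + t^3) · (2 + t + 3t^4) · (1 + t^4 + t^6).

(1 + t + t^2 + t^3 + t^4) has coefficients 1,1,1,1,1 for degrees 0…4.
(1 + t + t^2 + t^3) has coefficients 1,1,1,1,0,0,0,0,0 for degrees 0…8.
Multiplying by (2 + t + 3t^4) gives running coefficients 2,3,3,3,4,3,3,3,0 for degrees 0…8.
Finally multiplying by (1 + t^4 + t^6), the product of all factors after the first has coefficients 2,3,3,3,6,6,8,9,7 for degrees 0…8.
[t^8] = 1·7 + 1·9 + 1·8 + 1·6 + 1·6 = 36.

36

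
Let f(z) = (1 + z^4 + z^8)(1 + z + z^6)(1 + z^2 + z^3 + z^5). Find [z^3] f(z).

2

(1 + z^4 + z^8) has coefficients 1,0,0,0 for degrees 0…3.
(1 + z + z^6) has coefficients 1,1,0,0 for degrees 0…3.
Finally multiplying by (1 + z^2 + z^3 + z^5), the product of all factors after the first has coefficients 1,1,1,2 for degrees 0…3.
[z^3] = 1·2 = 2.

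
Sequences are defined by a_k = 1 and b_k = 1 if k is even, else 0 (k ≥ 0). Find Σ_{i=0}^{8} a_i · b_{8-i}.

5

This is [x^8] in the product of the two ordinary generating functions.
Σ = 1·1 + 1·0 + 1·1 + 1·0 + 1·1 + 1·0 + 1·1 + 1·0 + 1·1 = 5.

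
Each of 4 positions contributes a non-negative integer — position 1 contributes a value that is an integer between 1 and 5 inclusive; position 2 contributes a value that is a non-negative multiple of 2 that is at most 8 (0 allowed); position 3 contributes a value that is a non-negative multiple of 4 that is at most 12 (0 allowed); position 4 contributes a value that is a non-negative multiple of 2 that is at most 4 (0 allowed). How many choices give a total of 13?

The generating function for the choices is (z + z^2 + z^3 + z^4 + z^5)·(1 + z^2 + z^4 + z^6 + z^8)·(1 + z^4 + z^8 + z^12)·(1 + z^2 + z^4); the count is [z^13].
(z + z^2 + z^3 + z^4 + z^5) has coefficients 0,1,1,1,1,1 for degrees 0…5.
(1 + z^2 + z^4 + z^6 + z^8) has coefficients 1,0,1,0,1,0,1,0,1,0,0,0,0,0 for degrees 0…13.
Multiplying by (1 + z^4 + z^8 + z^12) gives running coefficients 1,0,1,0,2,0,2,0,3,0,2,0,3,0 for degrees 0…13.
Finally multiplying by (1 + z^2 + z^4), the product of all factors after the first has coefficients 1,0,2,0,4,0,5,0,7,0,7,0,8,0 for degrees 0…13.
[z^13] = 1·8 + 1·0 + 1·7 + 1·0 + 1·7 = 22.

22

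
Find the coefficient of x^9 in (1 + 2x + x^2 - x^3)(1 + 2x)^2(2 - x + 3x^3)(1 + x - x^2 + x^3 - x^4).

(1 + 2x + x^2 - x^3) has coefficients 1,2,1,-1 for degrees 0…3.
(1 + 2x)^2 has coefficients 1,4,4,0,0,0,0,0,0,0 for degrees 0…9.
Multiplying by (2 - x + 3x^3) gives running coefficients 2,7,4,-1,12,12,0,0,0,0 for degrees 0…9.
Finally multiplying by (1 + x - x^2 + x^3 - x^4), the product of all factors after the first has coefficients 2,9,9,-2,12,22,-5,1,0,-12 for degrees 0…9.
[x^9] = 1·(-12) + 2·0 + 1·1 − 1·(-5) = -6.

-6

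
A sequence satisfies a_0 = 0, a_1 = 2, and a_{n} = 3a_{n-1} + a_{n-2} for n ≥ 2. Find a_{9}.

25940

The ordinary generating function has denominator 1 - 3z - z^2.
Iterating the recurrence: a_0,…,a_{9} = 0, 2, 6, 20, 66, 218, 720, 2378, 7854, 25940.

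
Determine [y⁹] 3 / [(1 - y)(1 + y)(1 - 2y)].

2046

Partial fractions give a closed form: a_n = (-3/2)·1^n + (1/2)·(-1)^n + (4)·2^n.
At n = 9: a_9 = 2046.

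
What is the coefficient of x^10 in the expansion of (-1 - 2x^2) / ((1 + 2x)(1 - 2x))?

The denominator gives the recurrence a_n = 4a_(n−2) for n ≥ 3; the numerator fixes a_0 = -1, a_1 = 0, a_2 = -6.
Iterating: -1, 0, -6, 0, -24, 0, -96, 0, -384, 0, -1536, so a_10 = -1536.

-1536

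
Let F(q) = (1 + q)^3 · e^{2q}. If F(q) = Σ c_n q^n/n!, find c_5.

The EGF product rule gives c_5 = Σ_{k_1+k_2=5} C(5; k_1,k_2) · ∏ g_i(k_i), where (1+q)^3 gives the falling factorial (3)_k; e^{2q} gives (2)^k.
g_1(k) for k = 0…5: 1, 3, 6, 6, 0, 0.
g_2(k) for k = 0…5: 1, 2, 4, 8, 16, 32.
c_5 = Σ_k C(5,k)·g_1(k)·g_2(5−k) = 1·1·32 + 5·3·16 + 10·6·8 + 10·6·4 = 32 + 240 + 480 + 240 = 992.

992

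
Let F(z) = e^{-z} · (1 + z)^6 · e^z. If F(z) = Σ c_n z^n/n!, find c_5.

The EGF product rule gives c_5 = Σ_{k_1+k_2+k_3=5} C(5; k_1,k_2,k_3) · ∏ g_i(k_i), where e^{-z} gives (-1)^k; (1+z)^6 gives the falling factorial (6)_k; e^z gives (1)^k.
g_1(k) for k = 0…5: 1, -1, 1, -1, 1, -1.
g_2(k) for k = 0…5: 1, 6, 30, 120, 360, 720.
g_3(k) for k = 0…5: 1, 1, 1, 1, 1, 1.
First combine the last two factors: h(k) = Σ_j C(k,j)·g_2(j)·g_3(k−j) for k = 0…5: 1, 7, 43, 229, 1045, 4051.
c_5 = Σ_k C(5,k)·g_1(k)·h(5−k) = 1·1·4051 + 5·(-1)·1045 + 10·1·229 + 10·(-1)·43 + 5·1·7 + 1·(-1)·1 = 4051 − 5225 + 2290 − 430 + 35 − 1 = 720.

720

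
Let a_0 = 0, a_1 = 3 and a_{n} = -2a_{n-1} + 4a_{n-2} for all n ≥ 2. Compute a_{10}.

-84480

The ordinary generating function has denominator 1 + 2q - 4q^2.
Iterating the recurrence: a_0,…,a_{10} = 0, 3, -6, 24, -72, 240, -768, 2496, -8064, 26112, -84480.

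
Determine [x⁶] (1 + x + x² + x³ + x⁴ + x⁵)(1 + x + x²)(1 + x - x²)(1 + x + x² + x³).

(1 + x + x² + x³ + x⁴ + x⁵) has coefficients 1,1,1,1,1,1 for degrees 0…5.
(1 + x + x²) has coefficients 1,1,1,0,0,0,0 for degrees 0…6.
Multiplying by (1 + x - x²) gives running coefficients 1,2,1,0,-1,0,0 for degrees 0…6.
Finally multiplying by (1 + x + x² + x³), the product of all factors after the first has coefficients 1,3,4,4,2,0,-1 for degrees 0…6.
[x⁶] = 1·(-1) + 1·0 + 1·2 + 1·4 + 1·4 + 1·3 = 12.

12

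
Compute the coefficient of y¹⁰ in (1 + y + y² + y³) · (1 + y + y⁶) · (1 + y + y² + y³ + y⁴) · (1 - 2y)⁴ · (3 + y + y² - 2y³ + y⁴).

72

(1 + y + y² + y³) has coefficients 1,1,1,1 for degrees 0…3.
(1 + y + y⁶) has coefficients 1,1,0,0,0,0,1,0,0,0,0 for degrees 0…10.
Multiplying by (1 + y + y² + y³ + y⁴) gives running coefficients 1,2,2,2,2,1,1,1,1,1,1 for degrees 0…10.
Multiplying by (1 - 2y)⁴ gives running coefficients 1,-6,10,2,-14,1,9,-15,17,1,1 for degrees 0…10.
Finally multiplying by (3 + y + y² - 2y³ + y⁴), the product of all factors after the first has coefficients 3,-17,25,8,-17,-35,20,-5,29,-12,60 for degrees 0…10.
[y¹⁰] = 1·60 + 1·(-12) + 1·29 + 1·(-5) = 72.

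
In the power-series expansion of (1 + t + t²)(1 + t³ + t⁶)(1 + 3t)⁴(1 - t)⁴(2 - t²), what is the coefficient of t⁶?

363

(1 + t + t²) has coefficients 1,1,1 for degrees 0…2.
(1 + t³ + t⁶) has coefficients 1,0,0,1,0,0,1 for degrees 0…6.
Multiplying by (1 + 3t)⁴ gives running coefficients 1,12,54,109,93,54,109 for degrees 0…6.
Multiplying by (1 - t)⁴ gives running coefficients 1,8,12,-39,-66,132,69 for degrees 0…6.
Finally multiplying by (2 - t²), the product of all factors after the first has coefficients 2,16,23,-86,-144,303,204 for degrees 0…6.
[t⁶] = 1·204 + 1·303 + 1·(-144) = 363.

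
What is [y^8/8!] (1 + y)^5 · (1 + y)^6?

6652800

The EGF product rule gives c_8 = Σ_{k_1+k_2=8} C(8; k_1,k_2) · ∏ g_i(k_i), where (1+y)^5 gives the falling factorial (5)_k; (1+y)^6 gives the falling factorial (6)_k.
g_1(k) for k = 0…8: 1, 5, 20, 60, 120, 120, 0, 0, 0.
g_2(k) for k = 0…8: 1, 6, 30, 120, 360, 720, 720, 0, 0.
c_8 = Σ_k C(8,k)·g_1(k)·g_2(8−k) = 28·20·720 + 56·60·720 + 70·120·360 + 56·120·120 = 403200 + 2419200 + 3024000 + 806400 = 6652800.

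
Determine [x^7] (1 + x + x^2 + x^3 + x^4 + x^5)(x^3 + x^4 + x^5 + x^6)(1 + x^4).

5

(1 + x + x^2 + x^3 + x^4 + x^5) has coefficients 1,1,1,1,1,1 for degrees 0…5.
(x^3 + x^4 + x^5 + x^6) has coefficients 0,0,0,1,1,1,1,0 for degrees 0…7.
Finally multiplying by (1 + x^4), the product of all factors after the first has coefficients 0,0,0,1,1,1,1,1 for degrees 0…7.
[x^7] = 1·1 + 1·1 + 1·1 + 1·1 + 1·1 + 1·0 = 5.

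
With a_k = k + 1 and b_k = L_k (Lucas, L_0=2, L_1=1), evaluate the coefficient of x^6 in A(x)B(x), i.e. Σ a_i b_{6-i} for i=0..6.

112

This is [x^6] in the product of the two ordinary generating functions.
Σ = 1·18 + 2·11 + 3·7 + 4·4 + 5·3 + 6·1 + 7·2 = 112.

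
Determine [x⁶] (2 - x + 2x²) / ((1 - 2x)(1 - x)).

253

The denominator gives the recurrence a_n = 3a_(n−1) − 2a_(n−2) for n ≥ 3; the numerator fixes a_0 = 2, a_1 = 5, a_2 = 13.
Iterating: 2, 5, 13, 29, 61, 125, 253, so a_6 = 253.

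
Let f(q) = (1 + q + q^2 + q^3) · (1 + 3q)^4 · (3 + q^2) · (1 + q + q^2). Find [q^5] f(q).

(1 + q + q^2 + q^3) has coefficients 1,1,1,1 for degrees 0…3.
(1 + 3q)^4 has coefficients 1,12,54,108,81,0 for degrees 0…5.
Multiplying by (3 + q^2) gives running coefficients 3,36,163,336,297,108 for degrees 0…5.
Finally multiplying by (1 + q + q^2), the product of all factors after the first has coefficients 3,39,202,535,796,741 for degrees 0…5.
[q^5] = 1·741 + 1·796 + 1·535 + 1·202 = 2274.

2274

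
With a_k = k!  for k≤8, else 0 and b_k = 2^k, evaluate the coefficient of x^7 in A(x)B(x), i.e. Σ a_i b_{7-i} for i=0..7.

7504

This is [x^7] in the product of the two ordinary generating functions.
Σ = 1·128 + 1·64 + 2·32 + 6·16 + 24·8 + 120·4 + 720·2 + 5040·1 = 7504.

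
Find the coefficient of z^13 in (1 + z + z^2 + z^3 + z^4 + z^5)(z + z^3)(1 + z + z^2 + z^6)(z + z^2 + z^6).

10

(1 + z + z^2 + z^3 + z^4 + z^5) has coefficients 1,1,1,1,1,1 for degrees 0…5.
(z + z^3) has coefficients 0,1,0,1,0,0,0,0,0,0,0,0,0,0 for degrees 0…13.
Multiplying by (1 + z + z^2 + z^6) gives running coefficients 0,1,1,2,1,1,0,1,0,1,0,0,0,0 for degrees 0…13.
Finally multiplying by (z + z^2 + z^6), the product of all factors after the first has coefficients 0,0,1,2,3,3,2,2,2,3,2,2,0,1 for degrees 0…13.
[z^13] = 1·1 + 1·0 + 1·2 + 1·2 + 1·3 + 1·2 = 10.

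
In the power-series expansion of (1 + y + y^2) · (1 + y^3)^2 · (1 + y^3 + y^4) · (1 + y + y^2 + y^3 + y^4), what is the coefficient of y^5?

(1 + y + y^2) has coefficients 1,1,1 for degrees 0…2.
(1 + y^3)^2 has coefficients 1,0,0,2,0,0 for degrees 0…5.
Multiplying by (1 + y^3 + y^4) gives running coefficients 1,0,0,3,1,0 for degrees 0…5.
Finally multiplying by (1 + y + y^2 + y^3 + y^4), the product of all factors after the first has coefficients 1,1,1,4,5,4 for degrees 0…5.
[y^5] = 1·4 + 1·5 + 1·4 = 13.

13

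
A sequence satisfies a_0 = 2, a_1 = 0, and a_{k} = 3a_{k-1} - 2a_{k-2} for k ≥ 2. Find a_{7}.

The ordinary generating function has denominator 1 - 3z + 2z^2.
Iterating the recurrence: a_0,…,a_{7} = 2, 0, -4, -12, -28, -60, -124, -252.

-252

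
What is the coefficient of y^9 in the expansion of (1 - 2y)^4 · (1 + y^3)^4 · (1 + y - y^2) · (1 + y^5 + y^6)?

(1 - 2y)^4 has coefficients 1,-8,24,-32,16 for degrees 0…4.
(1 + y^3)^4 has coefficients 1,0,0,4,0,0,6,0,0,4 for degrees 0…9.
Multiplying by (1 + y - y^2) gives running coefficients 1,1,-1,4,4,-4,6,6,-6,4 for degrees 0…9.
Finally multiplying by (1 + y^5 + y^6), the product of all factors after the first has coefficients 1,1,-1,4,4,-3,8,6,-3,12 for degrees 0…9.
[y^9] = 1·12 − 8·(-3) + 24·6 − 32·8 + 16·(-3) = -124.

-124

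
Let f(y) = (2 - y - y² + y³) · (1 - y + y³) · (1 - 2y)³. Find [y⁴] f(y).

-2

(2 - y - y² + y³) has coefficients 2,-1,-1,1 for degrees 0…3.
(1 - y + y³) has coefficients 1,-1,0,1,0 for degrees 0…4.
Finally multiplying by (1 - 2y)³, the product of all factors after the first has coefficients 1,-7,18,-19,2 for degrees 0…4.
[y⁴] = 2·2 − 1·(-19) − 1·18 + 1·(-7) = -2.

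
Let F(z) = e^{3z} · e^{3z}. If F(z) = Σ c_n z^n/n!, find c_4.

1296

The EGF product rule gives c_4 = Σ_{k_1+k_2=4} C(4; k_1,k_2) · ∏ g_i(k_i), where e^{3z} gives (3)^k; e^{3z} gives (3)^k.
g_1(k) for k = 0…4: 1, 3, 9, 27, 81.
g_2(k) for k = 0…4: 1, 3, 9, 27, 81.
c_4 = Σ_k C(4,k)·g_1(k)·g_2(4−k) = 1·1·81 + 4·3·27 + 6·9·9 + 4·27·3 + 1·81·1 = 81 + 324 + 486 + 324 + 81 = 1296.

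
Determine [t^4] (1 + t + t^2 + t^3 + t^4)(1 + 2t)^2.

9

(1 + t + t^2 + t^3 + t^4) has coefficients 1,1,1,1,1 for degrees 0…4.
(1 + 2t)^2 has coefficients 1,4,4,0,0 for degrees 0…4.
[t^4] = 1·0 + 1·0 + 1·4 + 1·4 + 1·1 = 9.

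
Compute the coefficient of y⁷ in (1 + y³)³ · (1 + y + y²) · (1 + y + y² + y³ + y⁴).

15

(1 + y³)³ has coefficients 1,0,0,3,0,0,3,0 for degrees 0…7.
(1 + y + y²) has coefficients 1,1,1,0,0,0,0,0 for degrees 0…7.
Finally multiplying by (1 + y + y² + y³ + y⁴), the product of all factors after the first has coefficients 1,2,3,3,3,2,1,0 for degrees 0…7.
[y⁷] = 1·0 + 3·3 + 3·2 = 15.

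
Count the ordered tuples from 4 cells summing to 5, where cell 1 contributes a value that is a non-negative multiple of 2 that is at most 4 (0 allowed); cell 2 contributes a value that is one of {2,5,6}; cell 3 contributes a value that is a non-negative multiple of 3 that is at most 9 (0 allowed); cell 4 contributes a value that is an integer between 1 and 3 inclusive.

2

The generating function for the choices is (1 + x^2 + x^4)·(x^2 + x^5 + x^6)·(1 + x^3 + x^6 + x^9)·(x + x^2 + x^3); the count is [x^5].
(1 + x^2 + x^4) has coefficients 1,0,1,0,1 for degrees 0…4.
(x^2 + x^5 + x^6) has coefficients 0,0,1,0,0,1 for degrees 0…5.
Multiplying by (1 + x^3 + x^6 + x^9) gives running coefficients 0,0,1,0,0,2 for degrees 0…5.
Finally multiplying by (x + x^2 + x^3), the product of all factors after the first has coefficients 0,0,0,1,1,1 for degrees 0…5.
[x^5] = 1·1 + 1·1 + 1·0 = 2.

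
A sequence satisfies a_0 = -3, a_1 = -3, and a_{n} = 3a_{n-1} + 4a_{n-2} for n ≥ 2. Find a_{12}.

-20132661

The ordinary generating function has denominator 1 - 3z - 4z^2.
Iterating the recurrence: a_0,…,a_{12} = -3, -3, -21, -75, -309, -1227, -4917, -19659, -78645, -314571, -1258293, -5033163, -20132661.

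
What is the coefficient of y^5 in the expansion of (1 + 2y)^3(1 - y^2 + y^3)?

4

(1 + 2y)^3 has coefficients 1,6,12,8 for degrees 0…3.
(1 - y^2 + y^3) has coefficients 1,0,-1,1,0,0 for degrees 0…5.
[y^5] = 1·0 + 6·0 + 12·1 + 8·(-1) = 4.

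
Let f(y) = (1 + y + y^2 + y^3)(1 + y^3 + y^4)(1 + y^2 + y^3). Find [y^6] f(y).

6

(1 + y + y^2 + y^3) has coefficients 1,1,1,1 for degrees 0…3.
(1 + y^3 + y^4) has coefficients 1,0,0,1,1,0,0 for degrees 0…6.
Finally multiplying by (1 + y^2 + y^3), the product of all factors after the first has coefficients 1,0,1,2,1,1,2 for degrees 0…6.
[y^6] = 1·2 + 1·1 + 1·1 + 1·2 = 6.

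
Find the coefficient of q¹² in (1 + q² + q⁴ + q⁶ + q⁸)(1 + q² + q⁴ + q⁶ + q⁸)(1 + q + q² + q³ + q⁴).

12

(1 + q² + q⁴ + q⁶ + q⁸) has coefficients 1,0,1,0,1,0,1,0,1 for degrees 0…8.
(1 + q² + q⁴ + q⁶ + q⁸) has coefficients 1,0,1,0,1,0,1,0,1,0,0,0,0 for degrees 0…12.
Finally multiplying by (1 + q + q² + q³ + q⁴), the product of all factors after the first has coefficients 1,1,2,2,3,2,3,2,3,2,2,1,1 for degrees 0…12.
[q¹²] = 1·1 + 1·2 + 1·3 + 1·3 + 1·3 = 12.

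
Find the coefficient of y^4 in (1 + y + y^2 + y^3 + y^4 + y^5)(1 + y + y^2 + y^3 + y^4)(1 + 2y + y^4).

(1 + y + y^2 + y^3 + y^4 + y^5) has coefficients 1,1,1,1,1 for degrees 0…4.
(1 + y + y^2 + y^3 + y^4) has coefficients 1,1,1,1,1 for degrees 0…4.
Finally multiplying by (1 + 2y + y^4), the product of all factors after the first has coefficients 1,3,3,3,4 for degrees 0…4.
[y^4] = 1·4 + 1·3 + 1·3 + 1·3 + 1·1 = 14.

14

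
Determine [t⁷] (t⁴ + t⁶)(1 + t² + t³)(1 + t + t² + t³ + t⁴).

(t⁴ + t⁶) has coefficients 0,0,0,0,1,0,1 for degrees 0…6.
(1 + t² + t³) has coefficients 1,0,1,1,0,0,0,0 for degrees 0…7.
Finally multiplying by (1 + t + t² + t³ + t⁴), the product of all factors after the first has coefficients 1,1,2,3,3,2,2,1 for degrees 0…7.
[t⁷] = 1·3 + 1·1 = 4.

4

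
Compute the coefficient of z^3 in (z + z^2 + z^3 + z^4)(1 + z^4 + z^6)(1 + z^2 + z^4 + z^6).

2

(z + z^2 + z^3 + z^4) has coefficients 0,1,1,1 for degrees 0…3.
(1 + z^4 + z^6) has coefficients 1,0,0,0 for degrees 0…3.
Finally multiplying by (1 + z^2 + z^4 + z^6), the product of all factors after the first has coefficients 1,0,1,0 for degrees 0…3.
[z^3] = 1·1 + 1·0 + 1·1 = 2.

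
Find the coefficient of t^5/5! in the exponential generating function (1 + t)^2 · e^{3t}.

1593

The EGF product rule gives c_5 = Σ_{k_1+k_2=5} C(5; k_1,k_2) · ∏ g_i(k_i), where (1+t)^2 gives the falling factorial (2)_k; e^{3t} gives (3)^k.
g_1(k) for k = 0…5: 1, 2, 2, 0, 0, 0.
g_2(k) for k = 0…5: 1, 3, 9, 27, 81, 243.
c_5 = Σ_k C(5,k)·g_1(k)·g_2(5−k) = 1·1·243 + 5·2·81 + 10·2·27 = 243 + 810 + 540 = 1593.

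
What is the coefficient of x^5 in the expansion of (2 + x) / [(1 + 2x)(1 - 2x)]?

16

The denominator gives the recurrence a_n = 4a_(n−2) for n ≥ 3; the numerator fixes a_0 = 2, a_1 = 1, a_2 = 8.
Iterating: 2, 1, 8, 4, 32, 16, so a_5 = 16.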